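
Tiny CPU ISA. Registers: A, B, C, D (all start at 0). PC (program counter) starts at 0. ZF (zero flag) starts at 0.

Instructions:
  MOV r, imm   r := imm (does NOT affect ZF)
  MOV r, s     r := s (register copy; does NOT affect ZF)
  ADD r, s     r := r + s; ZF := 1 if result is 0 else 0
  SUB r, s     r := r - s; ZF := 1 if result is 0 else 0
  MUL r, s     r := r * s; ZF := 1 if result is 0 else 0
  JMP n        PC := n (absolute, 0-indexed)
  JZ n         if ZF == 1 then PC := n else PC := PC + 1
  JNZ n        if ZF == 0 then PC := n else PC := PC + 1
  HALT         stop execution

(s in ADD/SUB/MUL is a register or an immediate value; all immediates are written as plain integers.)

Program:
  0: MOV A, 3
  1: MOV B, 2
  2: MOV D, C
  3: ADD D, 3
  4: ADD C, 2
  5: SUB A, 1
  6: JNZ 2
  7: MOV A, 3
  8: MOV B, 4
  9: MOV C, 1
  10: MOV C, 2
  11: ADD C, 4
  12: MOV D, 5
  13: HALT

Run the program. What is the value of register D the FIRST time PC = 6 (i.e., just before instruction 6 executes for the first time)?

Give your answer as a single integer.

Step 1: PC=0 exec 'MOV A, 3'. After: A=3 B=0 C=0 D=0 ZF=0 PC=1
Step 2: PC=1 exec 'MOV B, 2'. After: A=3 B=2 C=0 D=0 ZF=0 PC=2
Step 3: PC=2 exec 'MOV D, C'. After: A=3 B=2 C=0 D=0 ZF=0 PC=3
Step 4: PC=3 exec 'ADD D, 3'. After: A=3 B=2 C=0 D=3 ZF=0 PC=4
Step 5: PC=4 exec 'ADD C, 2'. After: A=3 B=2 C=2 D=3 ZF=0 PC=5
Step 6: PC=5 exec 'SUB A, 1'. After: A=2 B=2 C=2 D=3 ZF=0 PC=6
First time PC=6: D=3

3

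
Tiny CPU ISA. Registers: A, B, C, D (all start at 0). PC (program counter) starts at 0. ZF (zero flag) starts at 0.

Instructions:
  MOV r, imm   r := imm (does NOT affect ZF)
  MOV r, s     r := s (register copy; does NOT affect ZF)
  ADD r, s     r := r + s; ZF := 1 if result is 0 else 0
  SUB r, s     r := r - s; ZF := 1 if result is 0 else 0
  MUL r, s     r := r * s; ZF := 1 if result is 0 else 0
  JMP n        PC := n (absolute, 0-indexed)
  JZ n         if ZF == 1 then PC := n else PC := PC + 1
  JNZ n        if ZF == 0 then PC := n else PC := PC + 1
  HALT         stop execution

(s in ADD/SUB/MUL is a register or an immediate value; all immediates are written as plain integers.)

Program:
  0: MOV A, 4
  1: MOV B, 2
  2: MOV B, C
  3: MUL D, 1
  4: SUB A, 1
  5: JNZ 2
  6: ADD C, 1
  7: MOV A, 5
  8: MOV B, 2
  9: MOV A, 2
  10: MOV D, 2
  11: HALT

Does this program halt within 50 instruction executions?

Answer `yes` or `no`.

Answer: yes

Derivation:
Step 1: PC=0 exec 'MOV A, 4'. After: A=4 B=0 C=0 D=0 ZF=0 PC=1
Step 2: PC=1 exec 'MOV B, 2'. After: A=4 B=2 C=0 D=0 ZF=0 PC=2
Step 3: PC=2 exec 'MOV B, C'. After: A=4 B=0 C=0 D=0 ZF=0 PC=3
Step 4: PC=3 exec 'MUL D, 1'. After: A=4 B=0 C=0 D=0 ZF=1 PC=4
Step 5: PC=4 exec 'SUB A, 1'. After: A=3 B=0 C=0 D=0 ZF=0 PC=5
Step 6: PC=5 exec 'JNZ 2'. After: A=3 B=0 C=0 D=0 ZF=0 PC=2
Step 7: PC=2 exec 'MOV B, C'. After: A=3 B=0 C=0 D=0 ZF=0 PC=3
Step 8: PC=3 exec 'MUL D, 1'. After: A=3 B=0 C=0 D=0 ZF=1 PC=4
Step 9: PC=4 exec 'SUB A, 1'. After: A=2 B=0 C=0 D=0 ZF=0 PC=5
Step 10: PC=5 exec 'JNZ 2'. After: A=2 B=0 C=0 D=0 ZF=0 PC=2
Step 11: PC=2 exec 'MOV B, C'. After: A=2 B=0 C=0 D=0 ZF=0 PC=3
Step 12: PC=3 exec 'MUL D, 1'. After: A=2 B=0 C=0 D=0 ZF=1 PC=4
Step 13: PC=4 exec 'SUB A, 1'. After: A=1 B=0 C=0 D=0 ZF=0 PC=5
Step 14: PC=5 exec 'JNZ 2'. After: A=1 B=0 C=0 D=0 ZF=0 PC=2
Step 15: PC=2 exec 'MOV B, C'. After: A=1 B=0 C=0 D=0 ZF=0 PC=3
Step 16: PC=3 exec 'MUL D, 1'. After: A=1 B=0 C=0 D=0 ZF=1 PC=4
Step 17: PC=4 exec 'SUB A, 1'. After: A=0 B=0 C=0 D=0 ZF=1 PC=5
Step 18: PC=5 exec 'JNZ 2'. After: A=0 B=0 C=0 D=0 ZF=1 PC=6
Step 19: PC=6 exec 'ADD C, 1'. After: A=0 B=0 C=1 D=0 ZF=0 PC=7
Step 20: PC=7 exec 'MOV A, 5'. After: A=5 B=0 C=1 D=0 ZF=0 PC=8
Step 21: PC=8 exec 'MOV B, 2'. After: A=5 B=2 C=1 D=0 ZF=0 PC=9
Step 22: PC=9 exec 'MOV A, 2'. After: A=2 B=2 C=1 D=0 ZF=0 PC=10
Step 23: PC=10 exec 'MOV D, 2'. After: A=2 B=2 C=1 D=2 ZF=0 PC=11
Step 24: PC=11 exec 'HALT'. After: A=2 B=2 C=1 D=2 ZF=0 PC=11 HALTED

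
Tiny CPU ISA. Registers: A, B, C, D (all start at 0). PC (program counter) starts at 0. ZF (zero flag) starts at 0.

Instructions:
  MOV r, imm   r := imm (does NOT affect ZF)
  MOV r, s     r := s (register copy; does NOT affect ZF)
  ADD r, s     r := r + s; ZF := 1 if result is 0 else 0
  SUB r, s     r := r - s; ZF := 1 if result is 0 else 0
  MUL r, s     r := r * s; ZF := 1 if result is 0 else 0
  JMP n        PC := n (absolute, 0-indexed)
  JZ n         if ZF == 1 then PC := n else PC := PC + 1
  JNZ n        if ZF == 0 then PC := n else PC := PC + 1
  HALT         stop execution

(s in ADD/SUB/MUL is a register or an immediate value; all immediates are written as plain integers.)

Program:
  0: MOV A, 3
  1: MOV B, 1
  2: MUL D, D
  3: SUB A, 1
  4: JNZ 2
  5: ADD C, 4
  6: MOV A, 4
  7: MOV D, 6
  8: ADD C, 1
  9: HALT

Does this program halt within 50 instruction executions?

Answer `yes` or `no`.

Answer: yes

Derivation:
Step 1: PC=0 exec 'MOV A, 3'. After: A=3 B=0 C=0 D=0 ZF=0 PC=1
Step 2: PC=1 exec 'MOV B, 1'. After: A=3 B=1 C=0 D=0 ZF=0 PC=2
Step 3: PC=2 exec 'MUL D, D'. After: A=3 B=1 C=0 D=0 ZF=1 PC=3
Step 4: PC=3 exec 'SUB A, 1'. After: A=2 B=1 C=0 D=0 ZF=0 PC=4
Step 5: PC=4 exec 'JNZ 2'. After: A=2 B=1 C=0 D=0 ZF=0 PC=2
Step 6: PC=2 exec 'MUL D, D'. After: A=2 B=1 C=0 D=0 ZF=1 PC=3
Step 7: PC=3 exec 'SUB A, 1'. After: A=1 B=1 C=0 D=0 ZF=0 PC=4
Step 8: PC=4 exec 'JNZ 2'. After: A=1 B=1 C=0 D=0 ZF=0 PC=2
Step 9: PC=2 exec 'MUL D, D'. After: A=1 B=1 C=0 D=0 ZF=1 PC=3
Step 10: PC=3 exec 'SUB A, 1'. After: A=0 B=1 C=0 D=0 ZF=1 PC=4
Step 11: PC=4 exec 'JNZ 2'. After: A=0 B=1 C=0 D=0 ZF=1 PC=5
Step 12: PC=5 exec 'ADD C, 4'. After: A=0 B=1 C=4 D=0 ZF=0 PC=6
Step 13: PC=6 exec 'MOV A, 4'. After: A=4 B=1 C=4 D=0 ZF=0 PC=7
Step 14: PC=7 exec 'MOV D, 6'. After: A=4 B=1 C=4 D=6 ZF=0 PC=8
Step 15: PC=8 exec 'ADD C, 1'. After: A=4 B=1 C=5 D=6 ZF=0 PC=9
Step 16: PC=9 exec 'HALT'. After: A=4 B=1 C=5 D=6 ZF=0 PC=9 HALTED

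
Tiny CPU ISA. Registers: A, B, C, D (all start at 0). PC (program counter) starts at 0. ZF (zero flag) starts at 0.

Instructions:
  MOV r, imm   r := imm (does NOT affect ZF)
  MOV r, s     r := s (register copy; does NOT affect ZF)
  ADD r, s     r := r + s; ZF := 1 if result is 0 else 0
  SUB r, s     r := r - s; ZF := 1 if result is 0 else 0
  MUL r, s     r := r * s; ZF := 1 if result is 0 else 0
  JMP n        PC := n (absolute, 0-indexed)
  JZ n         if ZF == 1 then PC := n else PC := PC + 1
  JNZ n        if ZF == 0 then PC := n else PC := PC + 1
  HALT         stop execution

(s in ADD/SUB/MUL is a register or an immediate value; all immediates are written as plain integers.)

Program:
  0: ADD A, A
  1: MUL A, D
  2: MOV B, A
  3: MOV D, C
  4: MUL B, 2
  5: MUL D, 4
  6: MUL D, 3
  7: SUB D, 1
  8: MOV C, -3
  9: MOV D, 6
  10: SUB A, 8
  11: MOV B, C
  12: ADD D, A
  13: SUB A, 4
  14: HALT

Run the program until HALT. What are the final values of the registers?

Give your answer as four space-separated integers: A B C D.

Step 1: PC=0 exec 'ADD A, A'. After: A=0 B=0 C=0 D=0 ZF=1 PC=1
Step 2: PC=1 exec 'MUL A, D'. After: A=0 B=0 C=0 D=0 ZF=1 PC=2
Step 3: PC=2 exec 'MOV B, A'. After: A=0 B=0 C=0 D=0 ZF=1 PC=3
Step 4: PC=3 exec 'MOV D, C'. After: A=0 B=0 C=0 D=0 ZF=1 PC=4
Step 5: PC=4 exec 'MUL B, 2'. After: A=0 B=0 C=0 D=0 ZF=1 PC=5
Step 6: PC=5 exec 'MUL D, 4'. After: A=0 B=0 C=0 D=0 ZF=1 PC=6
Step 7: PC=6 exec 'MUL D, 3'. After: A=0 B=0 C=0 D=0 ZF=1 PC=7
Step 8: PC=7 exec 'SUB D, 1'. After: A=0 B=0 C=0 D=-1 ZF=0 PC=8
Step 9: PC=8 exec 'MOV C, -3'. After: A=0 B=0 C=-3 D=-1 ZF=0 PC=9
Step 10: PC=9 exec 'MOV D, 6'. After: A=0 B=0 C=-3 D=6 ZF=0 PC=10
Step 11: PC=10 exec 'SUB A, 8'. After: A=-8 B=0 C=-3 D=6 ZF=0 PC=11
Step 12: PC=11 exec 'MOV B, C'. After: A=-8 B=-3 C=-3 D=6 ZF=0 PC=12
Step 13: PC=12 exec 'ADD D, A'. After: A=-8 B=-3 C=-3 D=-2 ZF=0 PC=13
Step 14: PC=13 exec 'SUB A, 4'. After: A=-12 B=-3 C=-3 D=-2 ZF=0 PC=14
Step 15: PC=14 exec 'HALT'. After: A=-12 B=-3 C=-3 D=-2 ZF=0 PC=14 HALTED

Answer: -12 -3 -3 -2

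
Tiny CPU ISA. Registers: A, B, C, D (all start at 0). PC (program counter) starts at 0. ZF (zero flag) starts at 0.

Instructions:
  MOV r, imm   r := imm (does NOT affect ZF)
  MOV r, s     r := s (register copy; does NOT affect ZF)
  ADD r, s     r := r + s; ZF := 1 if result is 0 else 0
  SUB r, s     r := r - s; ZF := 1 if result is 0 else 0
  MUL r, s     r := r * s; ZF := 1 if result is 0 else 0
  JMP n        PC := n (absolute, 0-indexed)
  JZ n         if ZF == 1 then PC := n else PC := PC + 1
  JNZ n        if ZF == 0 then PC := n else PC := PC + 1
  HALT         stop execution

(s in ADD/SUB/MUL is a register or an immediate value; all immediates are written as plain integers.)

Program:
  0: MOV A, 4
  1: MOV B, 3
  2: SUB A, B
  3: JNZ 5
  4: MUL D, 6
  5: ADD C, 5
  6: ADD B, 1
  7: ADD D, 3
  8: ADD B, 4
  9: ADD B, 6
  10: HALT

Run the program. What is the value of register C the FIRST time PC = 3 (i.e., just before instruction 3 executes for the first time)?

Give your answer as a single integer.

Step 1: PC=0 exec 'MOV A, 4'. After: A=4 B=0 C=0 D=0 ZF=0 PC=1
Step 2: PC=1 exec 'MOV B, 3'. After: A=4 B=3 C=0 D=0 ZF=0 PC=2
Step 3: PC=2 exec 'SUB A, B'. After: A=1 B=3 C=0 D=0 ZF=0 PC=3
First time PC=3: C=0

0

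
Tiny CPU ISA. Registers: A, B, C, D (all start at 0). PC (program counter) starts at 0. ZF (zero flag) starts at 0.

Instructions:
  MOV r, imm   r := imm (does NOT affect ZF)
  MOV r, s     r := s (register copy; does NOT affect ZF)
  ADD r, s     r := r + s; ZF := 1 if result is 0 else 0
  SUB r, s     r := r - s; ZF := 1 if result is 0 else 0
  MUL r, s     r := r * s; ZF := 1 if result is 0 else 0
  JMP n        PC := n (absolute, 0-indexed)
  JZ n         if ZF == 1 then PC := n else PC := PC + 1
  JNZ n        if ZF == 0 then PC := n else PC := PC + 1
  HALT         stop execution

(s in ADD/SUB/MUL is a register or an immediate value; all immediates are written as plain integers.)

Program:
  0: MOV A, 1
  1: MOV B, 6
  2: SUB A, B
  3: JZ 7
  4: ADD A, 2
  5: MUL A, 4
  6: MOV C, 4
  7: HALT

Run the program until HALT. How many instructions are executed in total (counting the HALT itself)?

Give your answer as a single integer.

Answer: 8

Derivation:
Step 1: PC=0 exec 'MOV A, 1'. After: A=1 B=0 C=0 D=0 ZF=0 PC=1
Step 2: PC=1 exec 'MOV B, 6'. After: A=1 B=6 C=0 D=0 ZF=0 PC=2
Step 3: PC=2 exec 'SUB A, B'. After: A=-5 B=6 C=0 D=0 ZF=0 PC=3
Step 4: PC=3 exec 'JZ 7'. After: A=-5 B=6 C=0 D=0 ZF=0 PC=4
Step 5: PC=4 exec 'ADD A, 2'. After: A=-3 B=6 C=0 D=0 ZF=0 PC=5
Step 6: PC=5 exec 'MUL A, 4'. After: A=-12 B=6 C=0 D=0 ZF=0 PC=6
Step 7: PC=6 exec 'MOV C, 4'. After: A=-12 B=6 C=4 D=0 ZF=0 PC=7
Step 8: PC=7 exec 'HALT'. After: A=-12 B=6 C=4 D=0 ZF=0 PC=7 HALTED
Total instructions executed: 8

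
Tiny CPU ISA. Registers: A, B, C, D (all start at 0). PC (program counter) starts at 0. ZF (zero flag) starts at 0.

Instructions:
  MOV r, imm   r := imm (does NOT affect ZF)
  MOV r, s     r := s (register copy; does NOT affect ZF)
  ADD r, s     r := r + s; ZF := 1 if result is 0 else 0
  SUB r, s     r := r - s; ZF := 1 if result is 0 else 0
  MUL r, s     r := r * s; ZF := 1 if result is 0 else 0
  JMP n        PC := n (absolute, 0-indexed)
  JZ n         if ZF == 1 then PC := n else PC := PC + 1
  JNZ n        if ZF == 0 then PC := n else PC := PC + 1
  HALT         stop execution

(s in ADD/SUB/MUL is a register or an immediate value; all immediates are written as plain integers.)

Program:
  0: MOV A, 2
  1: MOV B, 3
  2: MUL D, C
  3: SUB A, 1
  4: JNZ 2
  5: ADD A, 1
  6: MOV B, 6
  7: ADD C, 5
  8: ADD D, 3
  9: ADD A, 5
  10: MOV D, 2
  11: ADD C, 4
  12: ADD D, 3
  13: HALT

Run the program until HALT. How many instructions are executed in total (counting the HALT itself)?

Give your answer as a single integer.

Step 1: PC=0 exec 'MOV A, 2'. After: A=2 B=0 C=0 D=0 ZF=0 PC=1
Step 2: PC=1 exec 'MOV B, 3'. After: A=2 B=3 C=0 D=0 ZF=0 PC=2
Step 3: PC=2 exec 'MUL D, C'. After: A=2 B=3 C=0 D=0 ZF=1 PC=3
Step 4: PC=3 exec 'SUB A, 1'. After: A=1 B=3 C=0 D=0 ZF=0 PC=4
Step 5: PC=4 exec 'JNZ 2'. After: A=1 B=3 C=0 D=0 ZF=0 PC=2
Step 6: PC=2 exec 'MUL D, C'. After: A=1 B=3 C=0 D=0 ZF=1 PC=3
Step 7: PC=3 exec 'SUB A, 1'. After: A=0 B=3 C=0 D=0 ZF=1 PC=4
Step 8: PC=4 exec 'JNZ 2'. After: A=0 B=3 C=0 D=0 ZF=1 PC=5
Step 9: PC=5 exec 'ADD A, 1'. After: A=1 B=3 C=0 D=0 ZF=0 PC=6
Step 10: PC=6 exec 'MOV B, 6'. After: A=1 B=6 C=0 D=0 ZF=0 PC=7
Step 11: PC=7 exec 'ADD C, 5'. After: A=1 B=6 C=5 D=0 ZF=0 PC=8
Step 12: PC=8 exec 'ADD D, 3'. After: A=1 B=6 C=5 D=3 ZF=0 PC=9
Step 13: PC=9 exec 'ADD A, 5'. After: A=6 B=6 C=5 D=3 ZF=0 PC=10
Step 14: PC=10 exec 'MOV D, 2'. After: A=6 B=6 C=5 D=2 ZF=0 PC=11
Step 15: PC=11 exec 'ADD C, 4'. After: A=6 B=6 C=9 D=2 ZF=0 PC=12
Step 16: PC=12 exec 'ADD D, 3'. After: A=6 B=6 C=9 D=5 ZF=0 PC=13
Step 17: PC=13 exec 'HALT'. After: A=6 B=6 C=9 D=5 ZF=0 PC=13 HALTED
Total instructions executed: 17

Answer: 17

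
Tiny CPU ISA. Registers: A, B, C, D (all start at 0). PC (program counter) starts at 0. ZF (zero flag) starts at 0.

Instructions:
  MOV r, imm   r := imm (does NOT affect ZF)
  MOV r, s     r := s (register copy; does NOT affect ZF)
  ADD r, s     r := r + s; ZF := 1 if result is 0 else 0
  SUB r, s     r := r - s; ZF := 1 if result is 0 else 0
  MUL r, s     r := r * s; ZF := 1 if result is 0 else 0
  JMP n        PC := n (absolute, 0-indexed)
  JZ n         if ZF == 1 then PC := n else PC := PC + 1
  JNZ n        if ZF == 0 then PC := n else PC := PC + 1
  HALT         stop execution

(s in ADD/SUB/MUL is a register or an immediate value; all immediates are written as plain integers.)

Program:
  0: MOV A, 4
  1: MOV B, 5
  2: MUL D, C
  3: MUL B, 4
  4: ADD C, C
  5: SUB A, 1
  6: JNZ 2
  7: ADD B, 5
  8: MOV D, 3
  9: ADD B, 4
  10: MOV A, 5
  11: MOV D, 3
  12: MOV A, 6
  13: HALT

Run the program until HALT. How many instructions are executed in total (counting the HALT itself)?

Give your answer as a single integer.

Step 1: PC=0 exec 'MOV A, 4'. After: A=4 B=0 C=0 D=0 ZF=0 PC=1
Step 2: PC=1 exec 'MOV B, 5'. After: A=4 B=5 C=0 D=0 ZF=0 PC=2
Step 3: PC=2 exec 'MUL D, C'. After: A=4 B=5 C=0 D=0 ZF=1 PC=3
Step 4: PC=3 exec 'MUL B, 4'. After: A=4 B=20 C=0 D=0 ZF=0 PC=4
Step 5: PC=4 exec 'ADD C, C'. After: A=4 B=20 C=0 D=0 ZF=1 PC=5
Step 6: PC=5 exec 'SUB A, 1'. After: A=3 B=20 C=0 D=0 ZF=0 PC=6
Step 7: PC=6 exec 'JNZ 2'. After: A=3 B=20 C=0 D=0 ZF=0 PC=2
Step 8: PC=2 exec 'MUL D, C'. After: A=3 B=20 C=0 D=0 ZF=1 PC=3
Step 9: PC=3 exec 'MUL B, 4'. After: A=3 B=80 C=0 D=0 ZF=0 PC=4
Step 10: PC=4 exec 'ADD C, C'. After: A=3 B=80 C=0 D=0 ZF=1 PC=5
Step 11: PC=5 exec 'SUB A, 1'. After: A=2 B=80 C=0 D=0 ZF=0 PC=6
Step 12: PC=6 exec 'JNZ 2'. After: A=2 B=80 C=0 D=0 ZF=0 PC=2
Step 13: PC=2 exec 'MUL D, C'. After: A=2 B=80 C=0 D=0 ZF=1 PC=3
Step 14: PC=3 exec 'MUL B, 4'. After: A=2 B=320 C=0 D=0 ZF=0 PC=4
Step 15: PC=4 exec 'ADD C, C'. After: A=2 B=320 C=0 D=0 ZF=1 PC=5
Step 16: PC=5 exec 'SUB A, 1'. After: A=1 B=320 C=0 D=0 ZF=0 PC=6
Step 17: PC=6 exec 'JNZ 2'. After: A=1 B=320 C=0 D=0 ZF=0 PC=2
Step 18: PC=2 exec 'MUL D, C'. After: A=1 B=320 C=0 D=0 ZF=1 PC=3
Step 19: PC=3 exec 'MUL B, 4'. After: A=1 B=1280 C=0 D=0 ZF=0 PC=4
Step 20: PC=4 exec 'ADD C, C'. After: A=1 B=1280 C=0 D=0 ZF=1 PC=5
Step 21: PC=5 exec 'SUB A, 1'. After: A=0 B=1280 C=0 D=0 ZF=1 PC=6
Step 22: PC=6 exec 'JNZ 2'. After: A=0 B=1280 C=0 D=0 ZF=1 PC=7
Step 23: PC=7 exec 'ADD B, 5'. After: A=0 B=1285 C=0 D=0 ZF=0 PC=8
Step 24: PC=8 exec 'MOV D, 3'. After: A=0 B=1285 C=0 D=3 ZF=0 PC=9
Step 25: PC=9 exec 'ADD B, 4'. After: A=0 B=1289 C=0 D=3 ZF=0 PC=10
Step 26: PC=10 exec 'MOV A, 5'. After: A=5 B=1289 C=0 D=3 ZF=0 PC=11
Step 27: PC=11 exec 'MOV D, 3'. After: A=5 B=1289 C=0 D=3 ZF=0 PC=12
Step 28: PC=12 exec 'MOV A, 6'. After: A=6 B=1289 C=0 D=3 ZF=0 PC=13
Step 29: PC=13 exec 'HALT'. After: A=6 B=1289 C=0 D=3 ZF=0 PC=13 HALTED
Total instructions executed: 29

Answer: 29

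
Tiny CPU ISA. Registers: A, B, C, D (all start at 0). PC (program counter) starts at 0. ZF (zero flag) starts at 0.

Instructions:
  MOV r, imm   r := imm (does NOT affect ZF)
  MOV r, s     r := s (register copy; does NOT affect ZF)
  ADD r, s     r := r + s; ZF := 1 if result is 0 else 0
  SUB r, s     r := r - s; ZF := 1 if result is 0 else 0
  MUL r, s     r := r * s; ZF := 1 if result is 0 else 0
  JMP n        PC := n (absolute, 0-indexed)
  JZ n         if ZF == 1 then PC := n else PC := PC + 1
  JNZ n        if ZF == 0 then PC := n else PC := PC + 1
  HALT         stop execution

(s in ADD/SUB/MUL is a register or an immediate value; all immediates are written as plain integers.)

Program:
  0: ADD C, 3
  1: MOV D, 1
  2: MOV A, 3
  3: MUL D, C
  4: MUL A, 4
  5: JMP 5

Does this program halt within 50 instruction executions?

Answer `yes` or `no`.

Answer: no

Derivation:
Step 1: PC=0 exec 'ADD C, 3'. After: A=0 B=0 C=3 D=0 ZF=0 PC=1
Step 2: PC=1 exec 'MOV D, 1'. After: A=0 B=0 C=3 D=1 ZF=0 PC=2
Step 3: PC=2 exec 'MOV A, 3'. After: A=3 B=0 C=3 D=1 ZF=0 PC=3
Step 4: PC=3 exec 'MUL D, C'. After: A=3 B=0 C=3 D=3 ZF=0 PC=4
Step 5: PC=4 exec 'MUL A, 4'. After: A=12 B=0 C=3 D=3 ZF=0 PC=5
Step 6: PC=5 exec 'JMP 5'. After: A=12 B=0 C=3 D=3 ZF=0 PC=5
State after step 6 equals state after step 5: the program is in a cycle of length 1 and will never halt.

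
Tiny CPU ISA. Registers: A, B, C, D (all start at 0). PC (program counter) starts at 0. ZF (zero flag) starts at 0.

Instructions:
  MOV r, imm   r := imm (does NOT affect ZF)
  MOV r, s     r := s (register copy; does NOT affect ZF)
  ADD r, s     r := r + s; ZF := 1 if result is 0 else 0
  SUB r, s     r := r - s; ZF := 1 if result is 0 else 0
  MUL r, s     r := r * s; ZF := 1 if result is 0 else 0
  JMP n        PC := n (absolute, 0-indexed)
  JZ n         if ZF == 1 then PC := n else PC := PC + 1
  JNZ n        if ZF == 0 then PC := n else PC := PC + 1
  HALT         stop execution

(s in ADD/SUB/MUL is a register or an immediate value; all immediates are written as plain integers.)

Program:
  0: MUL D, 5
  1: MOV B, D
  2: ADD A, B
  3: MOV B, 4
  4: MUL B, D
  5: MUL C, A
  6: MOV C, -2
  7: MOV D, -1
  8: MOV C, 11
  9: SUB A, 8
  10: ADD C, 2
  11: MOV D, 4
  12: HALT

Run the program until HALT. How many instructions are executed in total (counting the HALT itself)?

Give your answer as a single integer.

Answer: 13

Derivation:
Step 1: PC=0 exec 'MUL D, 5'. After: A=0 B=0 C=0 D=0 ZF=1 PC=1
Step 2: PC=1 exec 'MOV B, D'. After: A=0 B=0 C=0 D=0 ZF=1 PC=2
Step 3: PC=2 exec 'ADD A, B'. After: A=0 B=0 C=0 D=0 ZF=1 PC=3
Step 4: PC=3 exec 'MOV B, 4'. After: A=0 B=4 C=0 D=0 ZF=1 PC=4
Step 5: PC=4 exec 'MUL B, D'. After: A=0 B=0 C=0 D=0 ZF=1 PC=5
Step 6: PC=5 exec 'MUL C, A'. After: A=0 B=0 C=0 D=0 ZF=1 PC=6
Step 7: PC=6 exec 'MOV C, -2'. After: A=0 B=0 C=-2 D=0 ZF=1 PC=7
Step 8: PC=7 exec 'MOV D, -1'. After: A=0 B=0 C=-2 D=-1 ZF=1 PC=8
Step 9: PC=8 exec 'MOV C, 11'. After: A=0 B=0 C=11 D=-1 ZF=1 PC=9
Step 10: PC=9 exec 'SUB A, 8'. After: A=-8 B=0 C=11 D=-1 ZF=0 PC=10
Step 11: PC=10 exec 'ADD C, 2'. After: A=-8 B=0 C=13 D=-1 ZF=0 PC=11
Step 12: PC=11 exec 'MOV D, 4'. After: A=-8 B=0 C=13 D=4 ZF=0 PC=12
Step 13: PC=12 exec 'HALT'. After: A=-8 B=0 C=13 D=4 ZF=0 PC=12 HALTED
Total instructions executed: 13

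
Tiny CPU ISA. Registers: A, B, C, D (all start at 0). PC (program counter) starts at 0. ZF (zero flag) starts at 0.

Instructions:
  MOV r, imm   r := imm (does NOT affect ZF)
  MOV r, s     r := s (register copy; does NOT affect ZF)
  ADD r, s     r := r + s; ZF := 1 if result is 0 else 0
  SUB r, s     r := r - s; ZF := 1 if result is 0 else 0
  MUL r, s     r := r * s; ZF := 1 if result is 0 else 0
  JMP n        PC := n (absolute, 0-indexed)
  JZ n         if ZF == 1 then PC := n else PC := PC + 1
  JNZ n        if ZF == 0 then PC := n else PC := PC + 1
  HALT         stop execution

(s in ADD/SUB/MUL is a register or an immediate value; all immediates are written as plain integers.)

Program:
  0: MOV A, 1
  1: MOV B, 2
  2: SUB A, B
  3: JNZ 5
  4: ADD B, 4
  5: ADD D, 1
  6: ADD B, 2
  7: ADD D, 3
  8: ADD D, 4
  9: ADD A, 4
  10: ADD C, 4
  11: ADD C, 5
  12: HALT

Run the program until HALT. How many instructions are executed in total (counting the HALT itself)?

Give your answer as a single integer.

Step 1: PC=0 exec 'MOV A, 1'. After: A=1 B=0 C=0 D=0 ZF=0 PC=1
Step 2: PC=1 exec 'MOV B, 2'. After: A=1 B=2 C=0 D=0 ZF=0 PC=2
Step 3: PC=2 exec 'SUB A, B'. After: A=-1 B=2 C=0 D=0 ZF=0 PC=3
Step 4: PC=3 exec 'JNZ 5'. After: A=-1 B=2 C=0 D=0 ZF=0 PC=5
Step 5: PC=5 exec 'ADD D, 1'. After: A=-1 B=2 C=0 D=1 ZF=0 PC=6
Step 6: PC=6 exec 'ADD B, 2'. After: A=-1 B=4 C=0 D=1 ZF=0 PC=7
Step 7: PC=7 exec 'ADD D, 3'. After: A=-1 B=4 C=0 D=4 ZF=0 PC=8
Step 8: PC=8 exec 'ADD D, 4'. After: A=-1 B=4 C=0 D=8 ZF=0 PC=9
Step 9: PC=9 exec 'ADD A, 4'. After: A=3 B=4 C=0 D=8 ZF=0 PC=10
Step 10: PC=10 exec 'ADD C, 4'. After: A=3 B=4 C=4 D=8 ZF=0 PC=11
Step 11: PC=11 exec 'ADD C, 5'. After: A=3 B=4 C=9 D=8 ZF=0 PC=12
Step 12: PC=12 exec 'HALT'. After: A=3 B=4 C=9 D=8 ZF=0 PC=12 HALTED
Total instructions executed: 12

Answer: 12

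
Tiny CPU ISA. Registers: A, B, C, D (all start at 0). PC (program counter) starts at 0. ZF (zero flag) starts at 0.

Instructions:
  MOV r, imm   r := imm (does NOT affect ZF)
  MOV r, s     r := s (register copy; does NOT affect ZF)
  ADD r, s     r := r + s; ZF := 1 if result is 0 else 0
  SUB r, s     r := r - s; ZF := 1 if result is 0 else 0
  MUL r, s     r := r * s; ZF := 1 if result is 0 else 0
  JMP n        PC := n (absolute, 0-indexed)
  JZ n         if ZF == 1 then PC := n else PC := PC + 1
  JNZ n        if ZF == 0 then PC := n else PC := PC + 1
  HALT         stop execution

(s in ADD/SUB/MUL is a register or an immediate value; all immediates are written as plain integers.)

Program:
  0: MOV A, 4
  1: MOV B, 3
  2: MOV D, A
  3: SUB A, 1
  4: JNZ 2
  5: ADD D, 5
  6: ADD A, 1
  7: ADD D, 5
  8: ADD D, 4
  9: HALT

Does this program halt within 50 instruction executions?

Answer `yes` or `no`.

Step 1: PC=0 exec 'MOV A, 4'. After: A=4 B=0 C=0 D=0 ZF=0 PC=1
Step 2: PC=1 exec 'MOV B, 3'. After: A=4 B=3 C=0 D=0 ZF=0 PC=2
Step 3: PC=2 exec 'MOV D, A'. After: A=4 B=3 C=0 D=4 ZF=0 PC=3
Step 4: PC=3 exec 'SUB A, 1'. After: A=3 B=3 C=0 D=4 ZF=0 PC=4
Step 5: PC=4 exec 'JNZ 2'. After: A=3 B=3 C=0 D=4 ZF=0 PC=2
Step 6: PC=2 exec 'MOV D, A'. After: A=3 B=3 C=0 D=3 ZF=0 PC=3
Step 7: PC=3 exec 'SUB A, 1'. After: A=2 B=3 C=0 D=3 ZF=0 PC=4
Step 8: PC=4 exec 'JNZ 2'. After: A=2 B=3 C=0 D=3 ZF=0 PC=2
Step 9: PC=2 exec 'MOV D, A'. After: A=2 B=3 C=0 D=2 ZF=0 PC=3
Step 10: PC=3 exec 'SUB A, 1'. After: A=1 B=3 C=0 D=2 ZF=0 PC=4
Step 11: PC=4 exec 'JNZ 2'. After: A=1 B=3 C=0 D=2 ZF=0 PC=2
Step 12: PC=2 exec 'MOV D, A'. After: A=1 B=3 C=0 D=1 ZF=0 PC=3
Step 13: PC=3 exec 'SUB A, 1'. After: A=0 B=3 C=0 D=1 ZF=1 PC=4
Step 14: PC=4 exec 'JNZ 2'. After: A=0 B=3 C=0 D=1 ZF=1 PC=5
Step 15: PC=5 exec 'ADD D, 5'. After: A=0 B=3 C=0 D=6 ZF=0 PC=6
Step 16: PC=6 exec 'ADD A, 1'. After: A=1 B=3 C=0 D=6 ZF=0 PC=7
Step 17: PC=7 exec 'ADD D, 5'. After: A=1 B=3 C=0 D=11 ZF=0 PC=8
Step 18: PC=8 exec 'ADD D, 4'. After: A=1 B=3 C=0 D=15 ZF=0 PC=9
Step 19: PC=9 exec 'HALT'. After: A=1 B=3 C=0 D=15 ZF=0 PC=9 HALTED

Answer: yes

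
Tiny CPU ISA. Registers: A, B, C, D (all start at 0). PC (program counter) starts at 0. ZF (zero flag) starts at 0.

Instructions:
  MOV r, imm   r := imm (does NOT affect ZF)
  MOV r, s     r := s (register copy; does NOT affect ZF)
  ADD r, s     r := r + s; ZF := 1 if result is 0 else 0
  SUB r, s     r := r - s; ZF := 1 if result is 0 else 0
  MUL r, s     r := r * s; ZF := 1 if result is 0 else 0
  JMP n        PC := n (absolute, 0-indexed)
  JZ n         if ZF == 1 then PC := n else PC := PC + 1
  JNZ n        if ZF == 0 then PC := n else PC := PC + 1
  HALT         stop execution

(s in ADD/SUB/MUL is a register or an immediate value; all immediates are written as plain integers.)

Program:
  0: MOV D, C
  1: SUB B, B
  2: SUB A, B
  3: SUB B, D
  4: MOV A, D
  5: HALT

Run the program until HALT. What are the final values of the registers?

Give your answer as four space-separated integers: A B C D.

Step 1: PC=0 exec 'MOV D, C'. After: A=0 B=0 C=0 D=0 ZF=0 PC=1
Step 2: PC=1 exec 'SUB B, B'. After: A=0 B=0 C=0 D=0 ZF=1 PC=2
Step 3: PC=2 exec 'SUB A, B'. After: A=0 B=0 C=0 D=0 ZF=1 PC=3
Step 4: PC=3 exec 'SUB B, D'. After: A=0 B=0 C=0 D=0 ZF=1 PC=4
Step 5: PC=4 exec 'MOV A, D'. After: A=0 B=0 C=0 D=0 ZF=1 PC=5
Step 6: PC=5 exec 'HALT'. After: A=0 B=0 C=0 D=0 ZF=1 PC=5 HALTED

Answer: 0 0 0 0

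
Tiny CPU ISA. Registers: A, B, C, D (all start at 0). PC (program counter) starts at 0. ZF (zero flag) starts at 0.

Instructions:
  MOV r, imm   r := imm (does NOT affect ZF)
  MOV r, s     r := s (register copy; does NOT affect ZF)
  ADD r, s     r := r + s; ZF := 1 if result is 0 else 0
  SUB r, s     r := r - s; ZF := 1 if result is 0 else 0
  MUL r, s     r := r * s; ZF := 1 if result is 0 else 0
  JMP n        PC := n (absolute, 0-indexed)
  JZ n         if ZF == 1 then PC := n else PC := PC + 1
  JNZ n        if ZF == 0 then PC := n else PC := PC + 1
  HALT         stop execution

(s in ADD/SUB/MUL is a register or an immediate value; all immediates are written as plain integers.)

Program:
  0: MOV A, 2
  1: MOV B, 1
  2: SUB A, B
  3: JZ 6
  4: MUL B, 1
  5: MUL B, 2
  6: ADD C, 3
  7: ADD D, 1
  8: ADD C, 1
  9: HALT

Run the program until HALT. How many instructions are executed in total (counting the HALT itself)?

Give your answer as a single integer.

Step 1: PC=0 exec 'MOV A, 2'. After: A=2 B=0 C=0 D=0 ZF=0 PC=1
Step 2: PC=1 exec 'MOV B, 1'. After: A=2 B=1 C=0 D=0 ZF=0 PC=2
Step 3: PC=2 exec 'SUB A, B'. After: A=1 B=1 C=0 D=0 ZF=0 PC=3
Step 4: PC=3 exec 'JZ 6'. After: A=1 B=1 C=0 D=0 ZF=0 PC=4
Step 5: PC=4 exec 'MUL B, 1'. After: A=1 B=1 C=0 D=0 ZF=0 PC=5
Step 6: PC=5 exec 'MUL B, 2'. After: A=1 B=2 C=0 D=0 ZF=0 PC=6
Step 7: PC=6 exec 'ADD C, 3'. After: A=1 B=2 C=3 D=0 ZF=0 PC=7
Step 8: PC=7 exec 'ADD D, 1'. After: A=1 B=2 C=3 D=1 ZF=0 PC=8
Step 9: PC=8 exec 'ADD C, 1'. After: A=1 B=2 C=4 D=1 ZF=0 PC=9
Step 10: PC=9 exec 'HALT'. After: A=1 B=2 C=4 D=1 ZF=0 PC=9 HALTED
Total instructions executed: 10

Answer: 10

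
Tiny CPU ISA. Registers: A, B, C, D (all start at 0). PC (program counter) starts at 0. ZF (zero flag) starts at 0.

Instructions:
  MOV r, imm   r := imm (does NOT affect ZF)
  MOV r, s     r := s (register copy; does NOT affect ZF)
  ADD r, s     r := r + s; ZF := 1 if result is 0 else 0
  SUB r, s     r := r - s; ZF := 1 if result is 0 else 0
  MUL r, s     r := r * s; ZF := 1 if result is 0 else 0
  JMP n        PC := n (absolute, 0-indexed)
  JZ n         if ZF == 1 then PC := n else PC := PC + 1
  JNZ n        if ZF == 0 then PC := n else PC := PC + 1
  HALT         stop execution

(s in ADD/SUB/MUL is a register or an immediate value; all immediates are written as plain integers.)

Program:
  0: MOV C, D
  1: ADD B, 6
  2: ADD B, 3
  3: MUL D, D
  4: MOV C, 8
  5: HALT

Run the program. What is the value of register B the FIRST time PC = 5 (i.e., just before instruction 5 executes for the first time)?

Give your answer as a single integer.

Step 1: PC=0 exec 'MOV C, D'. After: A=0 B=0 C=0 D=0 ZF=0 PC=1
Step 2: PC=1 exec 'ADD B, 6'. After: A=0 B=6 C=0 D=0 ZF=0 PC=2
Step 3: PC=2 exec 'ADD B, 3'. After: A=0 B=9 C=0 D=0 ZF=0 PC=3
Step 4: PC=3 exec 'MUL D, D'. After: A=0 B=9 C=0 D=0 ZF=1 PC=4
Step 5: PC=4 exec 'MOV C, 8'. After: A=0 B=9 C=8 D=0 ZF=1 PC=5
First time PC=5: B=9

9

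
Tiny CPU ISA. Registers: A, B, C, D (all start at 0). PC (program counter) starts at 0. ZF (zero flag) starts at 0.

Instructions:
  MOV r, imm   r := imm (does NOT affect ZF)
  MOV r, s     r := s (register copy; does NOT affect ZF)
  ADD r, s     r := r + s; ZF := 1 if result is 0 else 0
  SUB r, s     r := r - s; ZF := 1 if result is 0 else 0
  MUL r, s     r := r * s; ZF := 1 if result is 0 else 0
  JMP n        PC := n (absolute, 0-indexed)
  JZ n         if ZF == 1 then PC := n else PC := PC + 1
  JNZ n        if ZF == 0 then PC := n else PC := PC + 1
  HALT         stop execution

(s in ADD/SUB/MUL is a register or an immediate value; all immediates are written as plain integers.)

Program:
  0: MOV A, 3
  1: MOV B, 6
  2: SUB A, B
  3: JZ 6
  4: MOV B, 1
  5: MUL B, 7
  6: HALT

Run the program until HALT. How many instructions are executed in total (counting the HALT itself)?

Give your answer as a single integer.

Step 1: PC=0 exec 'MOV A, 3'. After: A=3 B=0 C=0 D=0 ZF=0 PC=1
Step 2: PC=1 exec 'MOV B, 6'. After: A=3 B=6 C=0 D=0 ZF=0 PC=2
Step 3: PC=2 exec 'SUB A, B'. After: A=-3 B=6 C=0 D=0 ZF=0 PC=3
Step 4: PC=3 exec 'JZ 6'. After: A=-3 B=6 C=0 D=0 ZF=0 PC=4
Step 5: PC=4 exec 'MOV B, 1'. After: A=-3 B=1 C=0 D=0 ZF=0 PC=5
Step 6: PC=5 exec 'MUL B, 7'. After: A=-3 B=7 C=0 D=0 ZF=0 PC=6
Step 7: PC=6 exec 'HALT'. After: A=-3 B=7 C=0 D=0 ZF=0 PC=6 HALTED
Total instructions executed: 7

Answer: 7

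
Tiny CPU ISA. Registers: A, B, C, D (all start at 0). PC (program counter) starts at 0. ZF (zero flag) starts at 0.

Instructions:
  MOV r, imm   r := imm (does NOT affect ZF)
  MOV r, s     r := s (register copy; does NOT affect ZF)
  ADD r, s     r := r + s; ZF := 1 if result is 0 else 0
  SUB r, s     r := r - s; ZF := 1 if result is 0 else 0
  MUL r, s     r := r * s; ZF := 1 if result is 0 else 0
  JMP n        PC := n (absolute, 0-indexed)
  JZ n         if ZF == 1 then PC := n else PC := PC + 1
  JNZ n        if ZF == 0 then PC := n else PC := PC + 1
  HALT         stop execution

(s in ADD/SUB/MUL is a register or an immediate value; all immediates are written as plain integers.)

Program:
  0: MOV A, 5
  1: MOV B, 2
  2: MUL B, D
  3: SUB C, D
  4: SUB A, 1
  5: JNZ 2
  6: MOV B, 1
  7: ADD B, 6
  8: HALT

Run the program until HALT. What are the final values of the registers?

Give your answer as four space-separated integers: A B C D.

Answer: 0 7 0 0

Derivation:
Step 1: PC=0 exec 'MOV A, 5'. After: A=5 B=0 C=0 D=0 ZF=0 PC=1
Step 2: PC=1 exec 'MOV B, 2'. After: A=5 B=2 C=0 D=0 ZF=0 PC=2
Step 3: PC=2 exec 'MUL B, D'. After: A=5 B=0 C=0 D=0 ZF=1 PC=3
Step 4: PC=3 exec 'SUB C, D'. After: A=5 B=0 C=0 D=0 ZF=1 PC=4
Step 5: PC=4 exec 'SUB A, 1'. After: A=4 B=0 C=0 D=0 ZF=0 PC=5
Step 6: PC=5 exec 'JNZ 2'. After: A=4 B=0 C=0 D=0 ZF=0 PC=2
Step 7: PC=2 exec 'MUL B, D'. After: A=4 B=0 C=0 D=0 ZF=1 PC=3
Step 8: PC=3 exec 'SUB C, D'. After: A=4 B=0 C=0 D=0 ZF=1 PC=4
Step 9: PC=4 exec 'SUB A, 1'. After: A=3 B=0 C=0 D=0 ZF=0 PC=5
Step 10: PC=5 exec 'JNZ 2'. After: A=3 B=0 C=0 D=0 ZF=0 PC=2
Step 11: PC=2 exec 'MUL B, D'. After: A=3 B=0 C=0 D=0 ZF=1 PC=3
Step 12: PC=3 exec 'SUB C, D'. After: A=3 B=0 C=0 D=0 ZF=1 PC=4
Step 13: PC=4 exec 'SUB A, 1'. After: A=2 B=0 C=0 D=0 ZF=0 PC=5
Step 14: PC=5 exec 'JNZ 2'. After: A=2 B=0 C=0 D=0 ZF=0 PC=2
Step 15: PC=2 exec 'MUL B, D'. After: A=2 B=0 C=0 D=0 ZF=1 PC=3
Step 16: PC=3 exec 'SUB C, D'. After: A=2 B=0 C=0 D=0 ZF=1 PC=4
Step 17: PC=4 exec 'SUB A, 1'. After: A=1 B=0 C=0 D=0 ZF=0 PC=5
Step 18: PC=5 exec 'JNZ 2'. After: A=1 B=0 C=0 D=0 ZF=0 PC=2
Step 19: PC=2 exec 'MUL B, D'. After: A=1 B=0 C=0 D=0 ZF=1 PC=3
Step 20: PC=3 exec 'SUB C, D'. After: A=1 B=0 C=0 D=0 ZF=1 PC=4
Step 21: PC=4 exec 'SUB A, 1'. After: A=0 B=0 C=0 D=0 ZF=1 PC=5
Step 22: PC=5 exec 'JNZ 2'. After: A=0 B=0 C=0 D=0 ZF=1 PC=6
Step 23: PC=6 exec 'MOV B, 1'. After: A=0 B=1 C=0 D=0 ZF=1 PC=7
Step 24: PC=7 exec 'ADD B, 6'. After: A=0 B=7 C=0 D=0 ZF=0 PC=8
Step 25: PC=8 exec 'HALT'. After: A=0 B=7 C=0 D=0 ZF=0 PC=8 HALTED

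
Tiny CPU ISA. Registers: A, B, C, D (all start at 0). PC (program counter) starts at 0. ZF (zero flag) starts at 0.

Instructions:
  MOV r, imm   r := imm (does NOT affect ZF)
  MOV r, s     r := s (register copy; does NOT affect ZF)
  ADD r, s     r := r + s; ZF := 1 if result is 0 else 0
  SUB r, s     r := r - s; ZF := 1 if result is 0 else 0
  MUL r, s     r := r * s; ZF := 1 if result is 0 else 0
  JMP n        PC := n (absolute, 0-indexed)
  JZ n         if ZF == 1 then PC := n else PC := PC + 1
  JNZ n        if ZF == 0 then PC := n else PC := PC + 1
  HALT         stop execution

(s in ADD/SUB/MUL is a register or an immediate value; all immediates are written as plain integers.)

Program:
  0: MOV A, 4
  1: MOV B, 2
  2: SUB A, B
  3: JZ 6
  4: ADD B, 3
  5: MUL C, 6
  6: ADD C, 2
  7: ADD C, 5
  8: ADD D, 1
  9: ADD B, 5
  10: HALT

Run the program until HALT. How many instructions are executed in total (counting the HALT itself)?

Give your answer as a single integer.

Step 1: PC=0 exec 'MOV A, 4'. After: A=4 B=0 C=0 D=0 ZF=0 PC=1
Step 2: PC=1 exec 'MOV B, 2'. After: A=4 B=2 C=0 D=0 ZF=0 PC=2
Step 3: PC=2 exec 'SUB A, B'. After: A=2 B=2 C=0 D=0 ZF=0 PC=3
Step 4: PC=3 exec 'JZ 6'. After: A=2 B=2 C=0 D=0 ZF=0 PC=4
Step 5: PC=4 exec 'ADD B, 3'. After: A=2 B=5 C=0 D=0 ZF=0 PC=5
Step 6: PC=5 exec 'MUL C, 6'. After: A=2 B=5 C=0 D=0 ZF=1 PC=6
Step 7: PC=6 exec 'ADD C, 2'. After: A=2 B=5 C=2 D=0 ZF=0 PC=7
Step 8: PC=7 exec 'ADD C, 5'. After: A=2 B=5 C=7 D=0 ZF=0 PC=8
Step 9: PC=8 exec 'ADD D, 1'. After: A=2 B=5 C=7 D=1 ZF=0 PC=9
Step 10: PC=9 exec 'ADD B, 5'. After: A=2 B=10 C=7 D=1 ZF=0 PC=10
Step 11: PC=10 exec 'HALT'. After: A=2 B=10 C=7 D=1 ZF=0 PC=10 HALTED
Total instructions executed: 11

Answer: 11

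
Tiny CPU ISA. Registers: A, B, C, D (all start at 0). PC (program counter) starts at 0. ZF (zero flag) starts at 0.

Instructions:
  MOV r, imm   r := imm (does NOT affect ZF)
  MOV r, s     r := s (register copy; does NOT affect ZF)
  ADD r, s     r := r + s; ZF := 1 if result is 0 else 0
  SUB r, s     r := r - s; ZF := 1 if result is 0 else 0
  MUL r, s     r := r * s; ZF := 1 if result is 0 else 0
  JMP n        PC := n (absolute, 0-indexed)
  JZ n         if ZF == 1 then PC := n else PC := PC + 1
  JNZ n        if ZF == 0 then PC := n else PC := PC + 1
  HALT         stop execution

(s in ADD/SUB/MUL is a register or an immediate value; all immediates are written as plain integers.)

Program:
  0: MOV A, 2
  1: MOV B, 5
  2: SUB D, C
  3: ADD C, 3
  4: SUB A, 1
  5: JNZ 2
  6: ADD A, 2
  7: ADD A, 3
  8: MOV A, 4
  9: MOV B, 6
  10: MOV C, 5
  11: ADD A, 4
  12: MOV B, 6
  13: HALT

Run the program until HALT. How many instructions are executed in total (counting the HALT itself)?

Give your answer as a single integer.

Answer: 18

Derivation:
Step 1: PC=0 exec 'MOV A, 2'. After: A=2 B=0 C=0 D=0 ZF=0 PC=1
Step 2: PC=1 exec 'MOV B, 5'. After: A=2 B=5 C=0 D=0 ZF=0 PC=2
Step 3: PC=2 exec 'SUB D, C'. After: A=2 B=5 C=0 D=0 ZF=1 PC=3
Step 4: PC=3 exec 'ADD C, 3'. After: A=2 B=5 C=3 D=0 ZF=0 PC=4
Step 5: PC=4 exec 'SUB A, 1'. After: A=1 B=5 C=3 D=0 ZF=0 PC=5
Step 6: PC=5 exec 'JNZ 2'. After: A=1 B=5 C=3 D=0 ZF=0 PC=2
Step 7: PC=2 exec 'SUB D, C'. After: A=1 B=5 C=3 D=-3 ZF=0 PC=3
Step 8: PC=3 exec 'ADD C, 3'. After: A=1 B=5 C=6 D=-3 ZF=0 PC=4
Step 9: PC=4 exec 'SUB A, 1'. After: A=0 B=5 C=6 D=-3 ZF=1 PC=5
Step 10: PC=5 exec 'JNZ 2'. After: A=0 B=5 C=6 D=-3 ZF=1 PC=6
Step 11: PC=6 exec 'ADD A, 2'. After: A=2 B=5 C=6 D=-3 ZF=0 PC=7
Step 12: PC=7 exec 'ADD A, 3'. After: A=5 B=5 C=6 D=-3 ZF=0 PC=8
Step 13: PC=8 exec 'MOV A, 4'. After: A=4 B=5 C=6 D=-3 ZF=0 PC=9
Step 14: PC=9 exec 'MOV B, 6'. After: A=4 B=6 C=6 D=-3 ZF=0 PC=10
Step 15: PC=10 exec 'MOV C, 5'. After: A=4 B=6 C=5 D=-3 ZF=0 PC=11
Step 16: PC=11 exec 'ADD A, 4'. After: A=8 B=6 C=5 D=-3 ZF=0 PC=12
Step 17: PC=12 exec 'MOV B, 6'. After: A=8 B=6 C=5 D=-3 ZF=0 PC=13
Step 18: PC=13 exec 'HALT'. After: A=8 B=6 C=5 D=-3 ZF=0 PC=13 HALTED
Total instructions executed: 18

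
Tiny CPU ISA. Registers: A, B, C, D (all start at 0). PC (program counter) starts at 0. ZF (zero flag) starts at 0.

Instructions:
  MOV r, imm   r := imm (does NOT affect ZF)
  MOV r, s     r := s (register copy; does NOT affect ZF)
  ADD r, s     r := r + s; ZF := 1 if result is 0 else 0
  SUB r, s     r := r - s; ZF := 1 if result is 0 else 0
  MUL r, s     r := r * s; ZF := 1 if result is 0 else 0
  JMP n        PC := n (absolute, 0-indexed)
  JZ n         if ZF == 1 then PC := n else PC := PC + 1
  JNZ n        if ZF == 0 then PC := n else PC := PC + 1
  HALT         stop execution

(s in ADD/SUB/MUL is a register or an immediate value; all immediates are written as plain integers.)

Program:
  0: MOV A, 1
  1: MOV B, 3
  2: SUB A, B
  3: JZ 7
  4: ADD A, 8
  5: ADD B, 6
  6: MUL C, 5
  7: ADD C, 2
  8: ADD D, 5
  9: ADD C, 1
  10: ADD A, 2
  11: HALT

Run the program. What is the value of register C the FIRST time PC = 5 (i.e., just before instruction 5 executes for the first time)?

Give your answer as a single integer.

Step 1: PC=0 exec 'MOV A, 1'. After: A=1 B=0 C=0 D=0 ZF=0 PC=1
Step 2: PC=1 exec 'MOV B, 3'. After: A=1 B=3 C=0 D=0 ZF=0 PC=2
Step 3: PC=2 exec 'SUB A, B'. After: A=-2 B=3 C=0 D=0 ZF=0 PC=3
Step 4: PC=3 exec 'JZ 7'. After: A=-2 B=3 C=0 D=0 ZF=0 PC=4
Step 5: PC=4 exec 'ADD A, 8'. After: A=6 B=3 C=0 D=0 ZF=0 PC=5
First time PC=5: C=0

0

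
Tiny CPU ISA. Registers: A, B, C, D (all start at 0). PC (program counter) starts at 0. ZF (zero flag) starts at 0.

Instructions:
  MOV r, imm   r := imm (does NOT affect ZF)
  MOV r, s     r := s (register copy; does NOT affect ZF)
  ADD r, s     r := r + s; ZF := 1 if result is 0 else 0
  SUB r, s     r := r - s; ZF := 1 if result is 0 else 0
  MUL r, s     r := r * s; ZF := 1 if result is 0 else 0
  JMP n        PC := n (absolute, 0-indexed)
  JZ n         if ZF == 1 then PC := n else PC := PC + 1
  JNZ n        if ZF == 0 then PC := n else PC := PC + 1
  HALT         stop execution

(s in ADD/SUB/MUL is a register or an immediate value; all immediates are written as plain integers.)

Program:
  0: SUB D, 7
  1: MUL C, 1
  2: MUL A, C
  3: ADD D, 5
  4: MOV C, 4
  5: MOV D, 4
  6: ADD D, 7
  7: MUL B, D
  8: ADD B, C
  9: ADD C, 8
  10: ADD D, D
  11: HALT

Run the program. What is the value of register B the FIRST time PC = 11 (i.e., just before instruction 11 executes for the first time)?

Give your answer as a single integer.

Step 1: PC=0 exec 'SUB D, 7'. After: A=0 B=0 C=0 D=-7 ZF=0 PC=1
Step 2: PC=1 exec 'MUL C, 1'. After: A=0 B=0 C=0 D=-7 ZF=1 PC=2
Step 3: PC=2 exec 'MUL A, C'. After: A=0 B=0 C=0 D=-7 ZF=1 PC=3
Step 4: PC=3 exec 'ADD D, 5'. After: A=0 B=0 C=0 D=-2 ZF=0 PC=4
Step 5: PC=4 exec 'MOV C, 4'. After: A=0 B=0 C=4 D=-2 ZF=0 PC=5
Step 6: PC=5 exec 'MOV D, 4'. After: A=0 B=0 C=4 D=4 ZF=0 PC=6
Step 7: PC=6 exec 'ADD D, 7'. After: A=0 B=0 C=4 D=11 ZF=0 PC=7
Step 8: PC=7 exec 'MUL B, D'. After: A=0 B=0 C=4 D=11 ZF=1 PC=8
Step 9: PC=8 exec 'ADD B, C'. After: A=0 B=4 C=4 D=11 ZF=0 PC=9
Step 10: PC=9 exec 'ADD C, 8'. After: A=0 B=4 C=12 D=11 ZF=0 PC=10
Step 11: PC=10 exec 'ADD D, D'. After: A=0 B=4 C=12 D=22 ZF=0 PC=11
First time PC=11: B=4

4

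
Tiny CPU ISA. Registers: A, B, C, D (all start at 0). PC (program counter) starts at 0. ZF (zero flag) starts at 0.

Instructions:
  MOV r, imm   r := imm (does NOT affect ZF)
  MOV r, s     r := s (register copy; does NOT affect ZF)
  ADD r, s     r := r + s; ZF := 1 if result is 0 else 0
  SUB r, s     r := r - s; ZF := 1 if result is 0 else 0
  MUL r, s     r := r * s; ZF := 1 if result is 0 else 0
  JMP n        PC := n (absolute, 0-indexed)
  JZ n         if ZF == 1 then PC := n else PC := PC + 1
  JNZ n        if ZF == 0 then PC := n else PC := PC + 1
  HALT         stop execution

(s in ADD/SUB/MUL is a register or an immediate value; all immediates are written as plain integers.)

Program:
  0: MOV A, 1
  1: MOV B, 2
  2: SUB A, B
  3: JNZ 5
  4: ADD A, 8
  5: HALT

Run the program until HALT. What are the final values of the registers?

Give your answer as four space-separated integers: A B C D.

Step 1: PC=0 exec 'MOV A, 1'. After: A=1 B=0 C=0 D=0 ZF=0 PC=1
Step 2: PC=1 exec 'MOV B, 2'. After: A=1 B=2 C=0 D=0 ZF=0 PC=2
Step 3: PC=2 exec 'SUB A, B'. After: A=-1 B=2 C=0 D=0 ZF=0 PC=3
Step 4: PC=3 exec 'JNZ 5'. After: A=-1 B=2 C=0 D=0 ZF=0 PC=5
Step 5: PC=5 exec 'HALT'. After: A=-1 B=2 C=0 D=0 ZF=0 PC=5 HALTED

Answer: -1 2 0 0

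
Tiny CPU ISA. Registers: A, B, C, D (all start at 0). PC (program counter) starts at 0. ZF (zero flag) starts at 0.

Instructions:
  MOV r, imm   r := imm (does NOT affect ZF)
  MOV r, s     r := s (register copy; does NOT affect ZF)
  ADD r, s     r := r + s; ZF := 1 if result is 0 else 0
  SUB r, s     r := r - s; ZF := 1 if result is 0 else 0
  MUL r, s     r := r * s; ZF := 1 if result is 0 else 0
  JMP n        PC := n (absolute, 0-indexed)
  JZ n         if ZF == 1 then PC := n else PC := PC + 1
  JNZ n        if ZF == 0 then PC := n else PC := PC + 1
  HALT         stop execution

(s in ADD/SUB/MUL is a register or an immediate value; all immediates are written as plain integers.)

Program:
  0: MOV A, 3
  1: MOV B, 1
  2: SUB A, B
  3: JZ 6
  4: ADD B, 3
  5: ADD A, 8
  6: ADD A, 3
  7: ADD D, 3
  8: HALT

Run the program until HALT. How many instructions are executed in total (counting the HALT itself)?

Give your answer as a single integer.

Step 1: PC=0 exec 'MOV A, 3'. After: A=3 B=0 C=0 D=0 ZF=0 PC=1
Step 2: PC=1 exec 'MOV B, 1'. After: A=3 B=1 C=0 D=0 ZF=0 PC=2
Step 3: PC=2 exec 'SUB A, B'. After: A=2 B=1 C=0 D=0 ZF=0 PC=3
Step 4: PC=3 exec 'JZ 6'. After: A=2 B=1 C=0 D=0 ZF=0 PC=4
Step 5: PC=4 exec 'ADD B, 3'. After: A=2 B=4 C=0 D=0 ZF=0 PC=5
Step 6: PC=5 exec 'ADD A, 8'. After: A=10 B=4 C=0 D=0 ZF=0 PC=6
Step 7: PC=6 exec 'ADD A, 3'. After: A=13 B=4 C=0 D=0 ZF=0 PC=7
Step 8: PC=7 exec 'ADD D, 3'. After: A=13 B=4 C=0 D=3 ZF=0 PC=8
Step 9: PC=8 exec 'HALT'. After: A=13 B=4 C=0 D=3 ZF=0 PC=8 HALTED
Total instructions executed: 9

Answer: 9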